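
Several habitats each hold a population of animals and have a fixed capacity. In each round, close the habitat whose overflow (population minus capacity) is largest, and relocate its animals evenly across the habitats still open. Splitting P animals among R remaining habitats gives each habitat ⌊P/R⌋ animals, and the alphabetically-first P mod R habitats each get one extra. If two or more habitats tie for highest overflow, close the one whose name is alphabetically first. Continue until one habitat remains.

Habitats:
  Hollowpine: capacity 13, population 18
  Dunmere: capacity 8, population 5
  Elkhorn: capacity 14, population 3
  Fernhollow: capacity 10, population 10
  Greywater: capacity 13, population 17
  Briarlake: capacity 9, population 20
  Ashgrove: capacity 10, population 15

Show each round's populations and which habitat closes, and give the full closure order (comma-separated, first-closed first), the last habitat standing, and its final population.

Closure order: Briarlake, Ashgrove, Greywater, Hollowpine, Fernhollow, Dunmere
Last habitat: Elkhorn with 88 animals

Round 1: Ashgrove=15 Briarlake=20 Dunmere=5 Elkhorn=3 Fernhollow=10 Greywater=17 Hollowpine=18 → close Briarlake (overflow 11)
  20÷6 = 3 each, +1 to first 2
Round 2: Ashgrove=19 Dunmere=9 Elkhorn=6 Fernhollow=13 Greywater=20 Hollowpine=21 → close Ashgrove (overflow 9)
  19÷5 = 3 each, +1 to first 4
Round 3: Dunmere=13 Elkhorn=10 Fernhollow=17 Greywater=24 Hollowpine=24 → close Greywater (overflow 11)
  24÷4 = 6 each, +1 to first 0
Round 4: Dunmere=19 Elkhorn=16 Fernhollow=23 Hollowpine=30 → close Hollowpine (overflow 17)
  30÷3 = 10 each, +1 to first 0
Round 5: Dunmere=29 Elkhorn=26 Fernhollow=33 → close Fernhollow (overflow 23)
  33÷2 = 16 each, +1 to first 1
Round 6: Dunmere=46 Elkhorn=42 → close Dunmere (overflow 38)
  46÷1 = 46 each, +1 to first 0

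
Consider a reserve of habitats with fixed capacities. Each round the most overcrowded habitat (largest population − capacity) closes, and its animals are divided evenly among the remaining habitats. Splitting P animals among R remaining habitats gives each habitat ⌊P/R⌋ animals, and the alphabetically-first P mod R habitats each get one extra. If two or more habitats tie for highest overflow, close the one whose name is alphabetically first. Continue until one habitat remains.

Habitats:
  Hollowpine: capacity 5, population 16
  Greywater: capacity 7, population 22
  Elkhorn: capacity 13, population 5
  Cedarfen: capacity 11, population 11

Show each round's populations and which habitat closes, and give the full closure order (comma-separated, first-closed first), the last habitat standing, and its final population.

Closure order: Greywater, Hollowpine, Cedarfen
Last habitat: Elkhorn with 54 animals

Round 1: Cedarfen=11 Elkhorn=5 Greywater=22 Hollowpine=16 → close Greywater (overflow 15)
  22÷3 = 7 each, +1 to first 1
Round 2: Cedarfen=19 Elkhorn=12 Hollowpine=23 → close Hollowpine (overflow 18)
  23÷2 = 11 each, +1 to first 1
Round 3: Cedarfen=31 Elkhorn=23 → close Cedarfen (overflow 20)
  31÷1 = 31 each, +1 to first 0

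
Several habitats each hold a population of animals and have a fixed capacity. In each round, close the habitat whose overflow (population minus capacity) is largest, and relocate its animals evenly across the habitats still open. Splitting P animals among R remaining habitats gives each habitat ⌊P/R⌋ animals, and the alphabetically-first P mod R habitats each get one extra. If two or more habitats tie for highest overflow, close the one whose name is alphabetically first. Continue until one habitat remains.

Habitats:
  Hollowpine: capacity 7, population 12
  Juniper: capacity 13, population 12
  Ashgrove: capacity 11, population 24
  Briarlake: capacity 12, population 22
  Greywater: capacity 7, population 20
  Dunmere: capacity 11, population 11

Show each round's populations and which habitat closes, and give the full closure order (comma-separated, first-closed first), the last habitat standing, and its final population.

Closure order: Ashgrove, Greywater, Briarlake, Hollowpine, Dunmere
Last habitat: Juniper with 101 animals

Round 1: Ashgrove=24 Briarlake=22 Dunmere=11 Greywater=20 Hollowpine=12 Juniper=12 → close Ashgrove (overflow 13)
  24÷5 = 4 each, +1 to first 4
Round 2: Briarlake=27 Dunmere=16 Greywater=25 Hollowpine=17 Juniper=16 → close Greywater (overflow 18)
  25÷4 = 6 each, +1 to first 1
Round 3: Briarlake=34 Dunmere=22 Hollowpine=23 Juniper=22 → close Briarlake (overflow 22)
  34÷3 = 11 each, +1 to first 1
Round 4: Dunmere=34 Hollowpine=34 Juniper=33 → close Hollowpine (overflow 27)
  34÷2 = 17 each, +1 to first 0
Round 5: Dunmere=51 Juniper=50 → close Dunmere (overflow 40)
  51÷1 = 51 each, +1 to first 0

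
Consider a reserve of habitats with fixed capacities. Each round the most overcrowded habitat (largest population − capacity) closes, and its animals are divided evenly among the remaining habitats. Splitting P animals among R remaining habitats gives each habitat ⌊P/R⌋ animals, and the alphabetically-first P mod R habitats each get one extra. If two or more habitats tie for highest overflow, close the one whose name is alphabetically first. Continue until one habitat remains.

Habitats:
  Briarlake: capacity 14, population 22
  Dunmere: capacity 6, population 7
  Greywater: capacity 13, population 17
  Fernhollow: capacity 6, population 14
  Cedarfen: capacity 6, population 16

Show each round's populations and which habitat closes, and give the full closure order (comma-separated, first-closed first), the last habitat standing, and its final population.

Closure order: Cedarfen, Briarlake, Fernhollow, Greywater
Last habitat: Dunmere with 76 animals

Round 1: Briarlake=22 Cedarfen=16 Dunmere=7 Fernhollow=14 Greywater=17 → close Cedarfen (overflow 10)
  16÷4 = 4 each, +1 to first 0
Round 2: Briarlake=26 Dunmere=11 Fernhollow=18 Greywater=21 → close Briarlake (overflow 12)
  26÷3 = 8 each, +1 to first 2
Round 3: Dunmere=20 Fernhollow=27 Greywater=29 → close Fernhollow (overflow 21)
  27÷2 = 13 each, +1 to first 1
Round 4: Dunmere=34 Greywater=42 → close Greywater (overflow 29)
  42÷1 = 42 each, +1 to first 0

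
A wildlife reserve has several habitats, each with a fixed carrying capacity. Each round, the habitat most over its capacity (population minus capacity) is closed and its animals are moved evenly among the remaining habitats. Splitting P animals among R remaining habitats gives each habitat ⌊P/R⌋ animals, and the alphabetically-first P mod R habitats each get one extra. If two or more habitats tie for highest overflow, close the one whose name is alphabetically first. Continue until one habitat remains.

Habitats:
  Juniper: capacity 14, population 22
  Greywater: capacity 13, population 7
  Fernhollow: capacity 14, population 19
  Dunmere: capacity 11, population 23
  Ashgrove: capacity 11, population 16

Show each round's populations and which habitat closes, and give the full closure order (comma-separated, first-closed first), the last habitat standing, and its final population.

Round 1: Ashgrove=16 Dunmere=23 Fernhollow=19 Greywater=7 Juniper=22 → close Dunmere (overflow 12)
  23÷4 = 5 each, +1 to first 3
Round 2: Ashgrove=22 Fernhollow=25 Greywater=13 Juniper=27 → close Juniper (overflow 13)
  27÷3 = 9 each, +1 to first 0
Round 3: Ashgrove=31 Fernhollow=34 Greywater=22 → close Ashgrove (overflow 20)
  31÷2 = 15 each, +1 to first 1
Round 4: Fernhollow=50 Greywater=37 → close Fernhollow (overflow 36)
  50÷1 = 50 each, +1 to first 0

Closure order: Dunmere, Juniper, Ashgrove, Fernhollow
Last habitat: Greywater with 87 animals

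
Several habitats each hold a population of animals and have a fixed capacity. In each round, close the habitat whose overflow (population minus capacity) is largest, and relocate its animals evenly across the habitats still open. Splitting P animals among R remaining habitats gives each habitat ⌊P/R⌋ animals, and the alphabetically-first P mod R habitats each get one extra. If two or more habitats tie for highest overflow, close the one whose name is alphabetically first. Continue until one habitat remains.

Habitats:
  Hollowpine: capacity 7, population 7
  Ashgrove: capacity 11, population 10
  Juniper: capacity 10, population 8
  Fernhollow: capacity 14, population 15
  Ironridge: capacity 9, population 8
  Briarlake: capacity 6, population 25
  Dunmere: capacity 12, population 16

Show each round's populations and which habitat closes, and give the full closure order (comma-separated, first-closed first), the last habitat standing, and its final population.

Round 1: Ashgrove=10 Briarlake=25 Dunmere=16 Fernhollow=15 Hollowpine=7 Ironridge=8 Juniper=8 → close Briarlake (overflow 19)
  25÷6 = 4 each, +1 to first 1
Round 2: Ashgrove=15 Dunmere=20 Fernhollow=19 Hollowpine=11 Ironridge=12 Juniper=12 → close Dunmere (overflow 8)
  20÷5 = 4 each, +1 to first 0
Round 3: Ashgrove=19 Fernhollow=23 Hollowpine=15 Ironridge=16 Juniper=16 → close Fernhollow (overflow 9)
  23÷4 = 5 each, +1 to first 3
Round 4: Ashgrove=25 Hollowpine=21 Ironridge=22 Juniper=21 → close Ashgrove (overflow 14)
  25÷3 = 8 each, +1 to first 1
Round 5: Hollowpine=30 Ironridge=30 Juniper=29 → close Hollowpine (overflow 23)
  30÷2 = 15 each, +1 to first 0
Round 6: Ironridge=45 Juniper=44 → close Ironridge (overflow 36)
  45÷1 = 45 each, +1 to first 0

Closure order: Briarlake, Dunmere, Fernhollow, Ashgrove, Hollowpine, Ironridge
Last habitat: Juniper with 89 animals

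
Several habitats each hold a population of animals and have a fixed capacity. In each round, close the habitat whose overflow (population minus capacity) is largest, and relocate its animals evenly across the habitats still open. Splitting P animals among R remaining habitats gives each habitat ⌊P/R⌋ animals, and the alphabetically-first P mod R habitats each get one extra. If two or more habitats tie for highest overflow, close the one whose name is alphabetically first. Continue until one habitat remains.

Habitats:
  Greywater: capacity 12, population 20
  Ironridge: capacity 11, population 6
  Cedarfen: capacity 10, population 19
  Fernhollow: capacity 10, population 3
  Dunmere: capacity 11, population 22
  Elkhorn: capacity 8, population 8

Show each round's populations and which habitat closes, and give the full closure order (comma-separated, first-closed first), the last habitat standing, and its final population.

Round 1: Cedarfen=19 Dunmere=22 Elkhorn=8 Fernhollow=3 Greywater=20 Ironridge=6 → close Dunmere (overflow 11)
  22÷5 = 4 each, +1 to first 2
Round 2: Cedarfen=24 Elkhorn=13 Fernhollow=7 Greywater=24 Ironridge=10 → close Cedarfen (overflow 14)
  24÷4 = 6 each, +1 to first 0
Round 3: Elkhorn=19 Fernhollow=13 Greywater=30 Ironridge=16 → close Greywater (overflow 18)
  30÷3 = 10 each, +1 to first 0
Round 4: Elkhorn=29 Fernhollow=23 Ironridge=26 → close Elkhorn (overflow 21)
  29÷2 = 14 each, +1 to first 1
Round 5: Fernhollow=38 Ironridge=40 → close Ironridge (overflow 29)
  40÷1 = 40 each, +1 to first 0

Closure order: Dunmere, Cedarfen, Greywater, Elkhorn, Ironridge
Last habitat: Fernhollow with 78 animals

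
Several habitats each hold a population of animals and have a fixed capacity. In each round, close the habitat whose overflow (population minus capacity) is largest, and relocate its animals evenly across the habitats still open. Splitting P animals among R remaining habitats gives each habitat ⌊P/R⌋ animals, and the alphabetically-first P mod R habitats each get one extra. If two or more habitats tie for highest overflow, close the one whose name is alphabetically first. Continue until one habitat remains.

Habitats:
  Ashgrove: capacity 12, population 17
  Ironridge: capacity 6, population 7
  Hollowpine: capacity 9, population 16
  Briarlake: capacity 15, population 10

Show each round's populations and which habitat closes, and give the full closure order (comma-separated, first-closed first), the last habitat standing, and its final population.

Closure order: Hollowpine, Ashgrove, Ironridge
Last habitat: Briarlake with 50 animals

Round 1: Ashgrove=17 Briarlake=10 Hollowpine=16 Ironridge=7 → close Hollowpine (overflow 7)
  16÷3 = 5 each, +1 to first 1
Round 2: Ashgrove=23 Briarlake=15 Ironridge=12 → close Ashgrove (overflow 11)
  23÷2 = 11 each, +1 to first 1
Round 3: Briarlake=27 Ironridge=23 → close Ironridge (overflow 17)
  23÷1 = 23 each, +1 to first 0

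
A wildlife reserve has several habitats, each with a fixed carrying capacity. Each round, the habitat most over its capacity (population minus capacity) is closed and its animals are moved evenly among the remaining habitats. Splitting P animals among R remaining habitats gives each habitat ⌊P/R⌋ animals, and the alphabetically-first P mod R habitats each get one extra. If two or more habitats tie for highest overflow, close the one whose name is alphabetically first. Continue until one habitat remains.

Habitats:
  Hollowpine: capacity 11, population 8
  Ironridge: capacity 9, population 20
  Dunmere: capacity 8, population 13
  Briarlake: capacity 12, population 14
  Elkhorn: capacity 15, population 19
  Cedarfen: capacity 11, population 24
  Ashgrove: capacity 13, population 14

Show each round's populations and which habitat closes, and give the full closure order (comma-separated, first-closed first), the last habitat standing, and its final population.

Closure order: Cedarfen, Ironridge, Dunmere, Elkhorn, Briarlake, Ashgrove
Last habitat: Hollowpine with 112 animals

Round 1: Ashgrove=14 Briarlake=14 Cedarfen=24 Dunmere=13 Elkhorn=19 Hollowpine=8 Ironridge=20 → close Cedarfen (overflow 13)
  24÷6 = 4 each, +1 to first 0
Round 2: Ashgrove=18 Briarlake=18 Dunmere=17 Elkhorn=23 Hollowpine=12 Ironridge=24 → close Ironridge (overflow 15)
  24÷5 = 4 each, +1 to first 4
Round 3: Ashgrove=23 Briarlake=23 Dunmere=22 Elkhorn=28 Hollowpine=16 → close Dunmere (overflow 14)
  22÷4 = 5 each, +1 to first 2
Round 4: Ashgrove=29 Briarlake=29 Elkhorn=33 Hollowpine=21 → close Elkhorn (overflow 18)
  33÷3 = 11 each, +1 to first 0
Round 5: Ashgrove=40 Briarlake=40 Hollowpine=32 → close Briarlake (overflow 28)
  40÷2 = 20 each, +1 to first 0
Round 6: Ashgrove=60 Hollowpine=52 → close Ashgrove (overflow 47)
  60÷1 = 60 each, +1 to first 0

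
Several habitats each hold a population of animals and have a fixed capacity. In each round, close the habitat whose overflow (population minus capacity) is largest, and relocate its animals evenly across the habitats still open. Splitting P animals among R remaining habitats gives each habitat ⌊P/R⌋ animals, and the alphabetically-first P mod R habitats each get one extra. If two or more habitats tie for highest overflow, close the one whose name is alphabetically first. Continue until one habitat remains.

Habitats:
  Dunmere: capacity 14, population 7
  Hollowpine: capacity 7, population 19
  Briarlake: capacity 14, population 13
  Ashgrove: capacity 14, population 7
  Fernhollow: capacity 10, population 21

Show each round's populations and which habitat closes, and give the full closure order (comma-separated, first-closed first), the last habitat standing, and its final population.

Round 1: Ashgrove=7 Briarlake=13 Dunmere=7 Fernhollow=21 Hollowpine=19 → close Hollowpine (overflow 12)
  19÷4 = 4 each, +1 to first 3
Round 2: Ashgrove=12 Briarlake=18 Dunmere=12 Fernhollow=25 → close Fernhollow (overflow 15)
  25÷3 = 8 each, +1 to first 1
Round 3: Ashgrove=21 Briarlake=26 Dunmere=20 → close Briarlake (overflow 12)
  26÷2 = 13 each, +1 to first 0
Round 4: Ashgrove=34 Dunmere=33 → close Ashgrove (overflow 20)
  34÷1 = 34 each, +1 to first 0

Closure order: Hollowpine, Fernhollow, Briarlake, Ashgrove
Last habitat: Dunmere with 67 animals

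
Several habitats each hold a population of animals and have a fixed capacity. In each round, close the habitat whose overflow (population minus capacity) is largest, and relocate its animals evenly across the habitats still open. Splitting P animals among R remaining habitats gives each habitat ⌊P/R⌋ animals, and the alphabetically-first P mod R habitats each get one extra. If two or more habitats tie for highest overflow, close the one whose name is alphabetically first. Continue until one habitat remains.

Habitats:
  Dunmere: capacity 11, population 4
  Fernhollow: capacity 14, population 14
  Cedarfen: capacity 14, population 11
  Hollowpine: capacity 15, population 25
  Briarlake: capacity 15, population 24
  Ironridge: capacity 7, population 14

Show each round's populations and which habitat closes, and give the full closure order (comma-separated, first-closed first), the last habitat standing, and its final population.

Closure order: Hollowpine, Briarlake, Ironridge, Fernhollow, Cedarfen
Last habitat: Dunmere with 92 animals

Round 1: Briarlake=24 Cedarfen=11 Dunmere=4 Fernhollow=14 Hollowpine=25 Ironridge=14 → close Hollowpine (overflow 10)
  25÷5 = 5 each, +1 to first 0
Round 2: Briarlake=29 Cedarfen=16 Dunmere=9 Fernhollow=19 Ironridge=19 → close Briarlake (overflow 14)
  29÷4 = 7 each, +1 to first 1
Round 3: Cedarfen=24 Dunmere=16 Fernhollow=26 Ironridge=26 → close Ironridge (overflow 19)
  26÷3 = 8 each, +1 to first 2
Round 4: Cedarfen=33 Dunmere=25 Fernhollow=34 → close Fernhollow (overflow 20)
  34÷2 = 17 each, +1 to first 0
Round 5: Cedarfen=50 Dunmere=42 → close Cedarfen (overflow 36)
  50÷1 = 50 each, +1 to first 0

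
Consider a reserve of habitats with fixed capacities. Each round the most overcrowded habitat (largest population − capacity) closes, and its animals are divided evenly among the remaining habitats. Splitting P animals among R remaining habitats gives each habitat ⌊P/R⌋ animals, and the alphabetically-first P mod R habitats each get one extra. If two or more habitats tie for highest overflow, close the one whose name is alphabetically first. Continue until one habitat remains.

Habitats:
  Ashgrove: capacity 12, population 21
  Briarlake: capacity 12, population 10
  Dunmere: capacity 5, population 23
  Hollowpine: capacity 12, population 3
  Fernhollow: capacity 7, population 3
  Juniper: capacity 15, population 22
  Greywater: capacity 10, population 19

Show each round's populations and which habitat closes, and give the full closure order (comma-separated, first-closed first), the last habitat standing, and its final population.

Round 1: Ashgrove=21 Briarlake=10 Dunmere=23 Fernhollow=3 Greywater=19 Hollowpine=3 Juniper=22 → close Dunmere (overflow 18)
  23÷6 = 3 each, +1 to first 5
Round 2: Ashgrove=25 Briarlake=14 Fernhollow=7 Greywater=23 Hollowpine=7 Juniper=25 → close Ashgrove (overflow 13)
  25÷5 = 5 each, +1 to first 0
Round 3: Briarlake=19 Fernhollow=12 Greywater=28 Hollowpine=12 Juniper=30 → close Greywater (overflow 18)
  28÷4 = 7 each, +1 to first 0
Round 4: Briarlake=26 Fernhollow=19 Hollowpine=19 Juniper=37 → close Juniper (overflow 22)
  37÷3 = 12 each, +1 to first 1
Round 5: Briarlake=39 Fernhollow=31 Hollowpine=31 → close Briarlake (overflow 27)
  39÷2 = 19 each, +1 to first 1
Round 6: Fernhollow=51 Hollowpine=50 → close Fernhollow (overflow 44)
  51÷1 = 51 each, +1 to first 0

Closure order: Dunmere, Ashgrove, Greywater, Juniper, Briarlake, Fernhollow
Last habitat: Hollowpine with 101 animals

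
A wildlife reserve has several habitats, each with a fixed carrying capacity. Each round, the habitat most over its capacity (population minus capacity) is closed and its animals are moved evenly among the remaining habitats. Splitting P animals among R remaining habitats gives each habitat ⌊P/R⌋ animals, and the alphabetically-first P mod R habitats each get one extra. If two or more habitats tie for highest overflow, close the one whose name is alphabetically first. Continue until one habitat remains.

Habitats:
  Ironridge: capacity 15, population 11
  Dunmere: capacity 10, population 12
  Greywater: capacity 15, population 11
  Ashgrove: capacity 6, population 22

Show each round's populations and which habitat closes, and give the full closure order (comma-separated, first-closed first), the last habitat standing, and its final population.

Closure order: Ashgrove, Dunmere, Greywater
Last habitat: Ironridge with 56 animals

Round 1: Ashgrove=22 Dunmere=12 Greywater=11 Ironridge=11 → close Ashgrove (overflow 16)
  22÷3 = 7 each, +1 to first 1
Round 2: Dunmere=20 Greywater=18 Ironridge=18 → close Dunmere (overflow 10)
  20÷2 = 10 each, +1 to first 0
Round 3: Greywater=28 Ironridge=28 → close Greywater (overflow 13)
  28÷1 = 28 each, +1 to first 0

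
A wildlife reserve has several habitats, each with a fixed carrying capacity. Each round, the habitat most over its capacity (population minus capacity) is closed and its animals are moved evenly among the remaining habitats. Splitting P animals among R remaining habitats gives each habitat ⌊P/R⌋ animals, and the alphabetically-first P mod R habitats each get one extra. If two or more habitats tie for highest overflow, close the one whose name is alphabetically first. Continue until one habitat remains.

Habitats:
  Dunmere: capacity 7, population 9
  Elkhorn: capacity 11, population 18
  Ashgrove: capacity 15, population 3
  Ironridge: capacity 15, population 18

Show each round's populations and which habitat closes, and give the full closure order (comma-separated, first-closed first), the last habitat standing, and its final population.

Round 1: Ashgrove=3 Dunmere=9 Elkhorn=18 Ironridge=18 → close Elkhorn (overflow 7)
  18÷3 = 6 each, +1 to first 0
Round 2: Ashgrove=9 Dunmere=15 Ironridge=24 → close Ironridge (overflow 9)
  24÷2 = 12 each, +1 to first 0
Round 3: Ashgrove=21 Dunmere=27 → close Dunmere (overflow 20)
  27÷1 = 27 each, +1 to first 0

Closure order: Elkhorn, Ironridge, Dunmere
Last habitat: Ashgrove with 48 animals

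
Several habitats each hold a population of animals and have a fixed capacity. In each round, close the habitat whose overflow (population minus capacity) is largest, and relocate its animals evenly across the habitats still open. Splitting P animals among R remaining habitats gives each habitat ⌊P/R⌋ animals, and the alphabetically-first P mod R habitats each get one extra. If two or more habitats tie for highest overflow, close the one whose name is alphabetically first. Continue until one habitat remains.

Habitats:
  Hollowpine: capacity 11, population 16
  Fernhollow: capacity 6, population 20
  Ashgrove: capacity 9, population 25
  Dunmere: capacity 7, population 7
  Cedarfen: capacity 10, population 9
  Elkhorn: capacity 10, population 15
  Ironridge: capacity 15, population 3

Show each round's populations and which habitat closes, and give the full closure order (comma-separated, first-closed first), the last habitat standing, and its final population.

Round 1: Ashgrove=25 Cedarfen=9 Dunmere=7 Elkhorn=15 Fernhollow=20 Hollowpine=16 Ironridge=3 → close Ashgrove (overflow 16)
  25÷6 = 4 each, +1 to first 1
Round 2: Cedarfen=14 Dunmere=11 Elkhorn=19 Fernhollow=24 Hollowpine=20 Ironridge=7 → close Fernhollow (overflow 18)
  24÷5 = 4 each, +1 to first 4
Round 3: Cedarfen=19 Dunmere=16 Elkhorn=24 Hollowpine=25 Ironridge=11 → close Elkhorn (overflow 14)
  24÷4 = 6 each, +1 to first 0
Round 4: Cedarfen=25 Dunmere=22 Hollowpine=31 Ironridge=17 → close Hollowpine (overflow 20)
  31÷3 = 10 each, +1 to first 1
Round 5: Cedarfen=36 Dunmere=32 Ironridge=27 → close Cedarfen (overflow 26)
  36÷2 = 18 each, +1 to first 0
Round 6: Dunmere=50 Ironridge=45 → close Dunmere (overflow 43)
  50÷1 = 50 each, +1 to first 0

Closure order: Ashgrove, Fernhollow, Elkhorn, Hollowpine, Cedarfen, Dunmere
Last habitat: Ironridge with 95 animals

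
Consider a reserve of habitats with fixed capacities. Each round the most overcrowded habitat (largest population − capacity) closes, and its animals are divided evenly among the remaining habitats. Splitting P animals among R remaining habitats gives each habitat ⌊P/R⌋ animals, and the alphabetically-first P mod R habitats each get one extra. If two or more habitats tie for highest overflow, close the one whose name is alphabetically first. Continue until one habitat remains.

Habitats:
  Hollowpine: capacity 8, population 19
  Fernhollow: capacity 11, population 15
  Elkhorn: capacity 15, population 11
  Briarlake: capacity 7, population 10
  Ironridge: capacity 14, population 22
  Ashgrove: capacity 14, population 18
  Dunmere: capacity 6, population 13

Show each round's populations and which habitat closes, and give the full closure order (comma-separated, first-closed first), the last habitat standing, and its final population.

Round 1: Ashgrove=18 Briarlake=10 Dunmere=13 Elkhorn=11 Fernhollow=15 Hollowpine=19 Ironridge=22 → close Hollowpine (overflow 11)
  19÷6 = 3 each, +1 to first 1
Round 2: Ashgrove=22 Briarlake=13 Dunmere=16 Elkhorn=14 Fernhollow=18 Ironridge=25 → close Ironridge (overflow 11)
  25÷5 = 5 each, +1 to first 0
Round 3: Ashgrove=27 Briarlake=18 Dunmere=21 Elkhorn=19 Fernhollow=23 → close Dunmere (overflow 15)
  21÷4 = 5 each, +1 to first 1
Round 4: Ashgrove=33 Briarlake=23 Elkhorn=24 Fernhollow=28 → close Ashgrove (overflow 19)
  33÷3 = 11 each, +1 to first 0
Round 5: Briarlake=34 Elkhorn=35 Fernhollow=39 → close Fernhollow (overflow 28)
  39÷2 = 19 each, +1 to first 1
Round 6: Briarlake=54 Elkhorn=54 → close Briarlake (overflow 47)
  54÷1 = 54 each, +1 to first 0

Closure order: Hollowpine, Ironridge, Dunmere, Ashgrove, Fernhollow, Briarlake
Last habitat: Elkhorn with 108 animals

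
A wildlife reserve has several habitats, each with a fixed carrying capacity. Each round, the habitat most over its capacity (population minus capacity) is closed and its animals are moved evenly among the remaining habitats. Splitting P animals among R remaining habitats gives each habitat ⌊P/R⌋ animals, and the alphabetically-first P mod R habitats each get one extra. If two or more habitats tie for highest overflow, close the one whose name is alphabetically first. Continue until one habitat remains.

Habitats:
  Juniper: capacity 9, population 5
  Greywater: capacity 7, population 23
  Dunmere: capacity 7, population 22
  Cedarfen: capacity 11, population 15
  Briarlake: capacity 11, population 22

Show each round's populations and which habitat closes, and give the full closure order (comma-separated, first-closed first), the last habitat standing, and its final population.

Closure order: Greywater, Dunmere, Briarlake, Cedarfen
Last habitat: Juniper with 87 animals

Round 1: Briarlake=22 Cedarfen=15 Dunmere=22 Greywater=23 Juniper=5 → close Greywater (overflow 16)
  23÷4 = 5 each, +1 to first 3
Round 2: Briarlake=28 Cedarfen=21 Dunmere=28 Juniper=10 → close Dunmere (overflow 21)
  28÷3 = 9 each, +1 to first 1
Round 3: Briarlake=38 Cedarfen=30 Juniper=19 → close Briarlake (overflow 27)
  38÷2 = 19 each, +1 to first 0
Round 4: Cedarfen=49 Juniper=38 → close Cedarfen (overflow 38)
  49÷1 = 49 each, +1 to first 0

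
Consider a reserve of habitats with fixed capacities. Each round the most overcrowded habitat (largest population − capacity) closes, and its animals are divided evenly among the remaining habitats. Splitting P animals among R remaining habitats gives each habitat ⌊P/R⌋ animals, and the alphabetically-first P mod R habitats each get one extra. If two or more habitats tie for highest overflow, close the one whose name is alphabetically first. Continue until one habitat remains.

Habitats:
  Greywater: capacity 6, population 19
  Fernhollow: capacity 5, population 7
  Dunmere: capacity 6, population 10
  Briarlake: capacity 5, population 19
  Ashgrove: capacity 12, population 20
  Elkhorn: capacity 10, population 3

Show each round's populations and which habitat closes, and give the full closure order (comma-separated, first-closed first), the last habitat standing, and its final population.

Closure order: Briarlake, Greywater, Ashgrove, Dunmere, Fernhollow
Last habitat: Elkhorn with 78 animals

Round 1: Ashgrove=20 Briarlake=19 Dunmere=10 Elkhorn=3 Fernhollow=7 Greywater=19 → close Briarlake (overflow 14)
  19÷5 = 3 each, +1 to first 4
Round 2: Ashgrove=24 Dunmere=14 Elkhorn=7 Fernhollow=11 Greywater=22 → close Greywater (overflow 16)
  22÷4 = 5 each, +1 to first 2
Round 3: Ashgrove=30 Dunmere=20 Elkhorn=12 Fernhollow=16 → close Ashgrove (overflow 18)
  30÷3 = 10 each, +1 to first 0
Round 4: Dunmere=30 Elkhorn=22 Fernhollow=26 → close Dunmere (overflow 24)
  30÷2 = 15 each, +1 to first 0
Round 5: Elkhorn=37 Fernhollow=41 → close Fernhollow (overflow 36)
  41÷1 = 41 each, +1 to first 0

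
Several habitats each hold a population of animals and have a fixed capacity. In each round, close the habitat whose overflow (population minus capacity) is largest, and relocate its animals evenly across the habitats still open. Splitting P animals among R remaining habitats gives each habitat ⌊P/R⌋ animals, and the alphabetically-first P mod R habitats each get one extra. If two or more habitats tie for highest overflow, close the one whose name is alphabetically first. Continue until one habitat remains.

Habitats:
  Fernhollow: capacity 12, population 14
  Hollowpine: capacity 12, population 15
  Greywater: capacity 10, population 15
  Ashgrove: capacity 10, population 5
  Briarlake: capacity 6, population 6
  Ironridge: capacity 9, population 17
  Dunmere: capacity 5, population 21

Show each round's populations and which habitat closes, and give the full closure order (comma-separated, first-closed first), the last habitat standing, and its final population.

Round 1: Ashgrove=5 Briarlake=6 Dunmere=21 Fernhollow=14 Greywater=15 Hollowpine=15 Ironridge=17 → close Dunmere (overflow 16)
  21÷6 = 3 each, +1 to first 3
Round 2: Ashgrove=9 Briarlake=10 Fernhollow=18 Greywater=18 Hollowpine=18 Ironridge=20 → close Ironridge (overflow 11)
  20÷5 = 4 each, +1 to first 0
Round 3: Ashgrove=13 Briarlake=14 Fernhollow=22 Greywater=22 Hollowpine=22 → close Greywater (overflow 12)
  22÷4 = 5 each, +1 to first 2
Round 4: Ashgrove=19 Briarlake=20 Fernhollow=27 Hollowpine=27 → close Fernhollow (overflow 15)
  27÷3 = 9 each, +1 to first 0
Round 5: Ashgrove=28 Briarlake=29 Hollowpine=36 → close Hollowpine (overflow 24)
  36÷2 = 18 each, +1 to first 0
Round 6: Ashgrove=46 Briarlake=47 → close Briarlake (overflow 41)
  47÷1 = 47 each, +1 to first 0

Closure order: Dunmere, Ironridge, Greywater, Fernhollow, Hollowpine, Briarlake
Last habitat: Ashgrove with 93 animals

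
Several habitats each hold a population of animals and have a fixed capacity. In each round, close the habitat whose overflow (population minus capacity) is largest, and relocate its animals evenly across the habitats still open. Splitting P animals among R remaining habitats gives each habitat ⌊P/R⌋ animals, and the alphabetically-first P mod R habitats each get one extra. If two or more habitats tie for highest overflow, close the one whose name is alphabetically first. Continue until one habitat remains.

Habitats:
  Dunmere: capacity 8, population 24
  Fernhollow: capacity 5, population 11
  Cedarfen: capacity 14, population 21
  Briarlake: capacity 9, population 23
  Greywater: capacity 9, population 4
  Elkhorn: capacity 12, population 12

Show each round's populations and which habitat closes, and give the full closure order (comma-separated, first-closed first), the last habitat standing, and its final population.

Closure order: Dunmere, Briarlake, Cedarfen, Fernhollow, Elkhorn
Last habitat: Greywater with 95 animals

Round 1: Briarlake=23 Cedarfen=21 Dunmere=24 Elkhorn=12 Fernhollow=11 Greywater=4 → close Dunmere (overflow 16)
  24÷5 = 4 each, +1 to first 4
Round 2: Briarlake=28 Cedarfen=26 Elkhorn=17 Fernhollow=16 Greywater=8 → close Briarlake (overflow 19)
  28÷4 = 7 each, +1 to first 0
Round 3: Cedarfen=33 Elkhorn=24 Fernhollow=23 Greywater=15 → close Cedarfen (overflow 19)
  33÷3 = 11 each, +1 to first 0
Round 4: Elkhorn=35 Fernhollow=34 Greywater=26 → close Fernhollow (overflow 29)
  34÷2 = 17 each, +1 to first 0
Round 5: Elkhorn=52 Greywater=43 → close Elkhorn (overflow 40)
  52÷1 = 52 each, +1 to first 0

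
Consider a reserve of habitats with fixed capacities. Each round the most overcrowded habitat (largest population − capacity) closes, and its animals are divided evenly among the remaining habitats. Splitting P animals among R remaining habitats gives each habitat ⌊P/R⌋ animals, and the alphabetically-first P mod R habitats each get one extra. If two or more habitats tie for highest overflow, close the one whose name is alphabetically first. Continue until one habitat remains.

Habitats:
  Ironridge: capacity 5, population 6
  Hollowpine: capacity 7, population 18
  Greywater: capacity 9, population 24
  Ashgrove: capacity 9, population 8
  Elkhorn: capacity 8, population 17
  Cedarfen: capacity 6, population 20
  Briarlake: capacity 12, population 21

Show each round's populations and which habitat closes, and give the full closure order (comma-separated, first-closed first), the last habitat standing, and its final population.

Round 1: Ashgrove=8 Briarlake=21 Cedarfen=20 Elkhorn=17 Greywater=24 Hollowpine=18 Ironridge=6 → close Greywater (overflow 15)
  24÷6 = 4 each, +1 to first 0
Round 2: Ashgrove=12 Briarlake=25 Cedarfen=24 Elkhorn=21 Hollowpine=22 Ironridge=10 → close Cedarfen (overflow 18)
  24÷5 = 4 each, +1 to first 4
Round 3: Ashgrove=17 Briarlake=30 Elkhorn=26 Hollowpine=27 Ironridge=14 → close Hollowpine (overflow 20)
  27÷4 = 6 each, +1 to first 3
Round 4: Ashgrove=24 Briarlake=37 Elkhorn=33 Ironridge=20 → close Briarlake (overflow 25)
  37÷3 = 12 each, +1 to first 1
Round 5: Ashgrove=37 Elkhorn=45 Ironridge=32 → close Elkhorn (overflow 37)
  45÷2 = 22 each, +1 to first 1
Round 6: Ashgrove=60 Ironridge=54 → close Ashgrove (overflow 51)
  60÷1 = 60 each, +1 to first 0

Closure order: Greywater, Cedarfen, Hollowpine, Briarlake, Elkhorn, Ashgrove
Last habitat: Ironridge with 114 animals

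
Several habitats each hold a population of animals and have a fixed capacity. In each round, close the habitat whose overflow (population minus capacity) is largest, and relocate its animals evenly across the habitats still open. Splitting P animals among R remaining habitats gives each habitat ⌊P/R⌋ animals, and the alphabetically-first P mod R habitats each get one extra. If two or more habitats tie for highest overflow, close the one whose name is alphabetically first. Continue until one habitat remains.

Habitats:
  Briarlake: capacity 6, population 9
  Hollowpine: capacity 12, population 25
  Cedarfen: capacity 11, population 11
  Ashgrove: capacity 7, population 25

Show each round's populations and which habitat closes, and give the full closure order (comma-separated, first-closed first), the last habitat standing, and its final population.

Round 1: Ashgrove=25 Briarlake=9 Cedarfen=11 Hollowpine=25 → close Ashgrove (overflow 18)
  25÷3 = 8 each, +1 to first 1
Round 2: Briarlake=18 Cedarfen=19 Hollowpine=33 → close Hollowpine (overflow 21)
  33÷2 = 16 each, +1 to first 1
Round 3: Briarlake=35 Cedarfen=35 → close Briarlake (overflow 29)
  35÷1 = 35 each, +1 to first 0

Closure order: Ashgrove, Hollowpine, Briarlake
Last habitat: Cedarfen with 70 animals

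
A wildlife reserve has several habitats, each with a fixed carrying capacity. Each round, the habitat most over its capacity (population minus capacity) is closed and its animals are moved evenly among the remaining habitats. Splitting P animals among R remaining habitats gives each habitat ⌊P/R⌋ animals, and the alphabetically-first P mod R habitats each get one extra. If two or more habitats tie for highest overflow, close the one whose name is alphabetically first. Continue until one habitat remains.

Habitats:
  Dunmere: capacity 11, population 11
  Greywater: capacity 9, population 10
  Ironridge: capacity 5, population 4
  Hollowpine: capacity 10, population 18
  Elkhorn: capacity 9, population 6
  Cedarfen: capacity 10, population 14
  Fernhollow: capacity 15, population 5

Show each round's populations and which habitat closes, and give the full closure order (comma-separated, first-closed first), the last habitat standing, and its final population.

Round 1: Cedarfen=14 Dunmere=11 Elkhorn=6 Fernhollow=5 Greywater=10 Hollowpine=18 Ironridge=4 → close Hollowpine (overflow 8)
  18÷6 = 3 each, +1 to first 0
Round 2: Cedarfen=17 Dunmere=14 Elkhorn=9 Fernhollow=8 Greywater=13 Ironridge=7 → close Cedarfen (overflow 7)
  17÷5 = 3 each, +1 to first 2
Round 3: Dunmere=18 Elkhorn=13 Fernhollow=11 Greywater=16 Ironridge=10 → close Dunmere (overflow 7)
  18÷4 = 4 each, +1 to first 2
Round 4: Elkhorn=18 Fernhollow=16 Greywater=20 Ironridge=14 → close Greywater (overflow 11)
  20÷3 = 6 each, +1 to first 2
Round 5: Elkhorn=25 Fernhollow=23 Ironridge=20 → close Elkhorn (overflow 16)
  25÷2 = 12 each, +1 to first 1
Round 6: Fernhollow=36 Ironridge=32 → close Ironridge (overflow 27)
  32÷1 = 32 each, +1 to first 0

Closure order: Hollowpine, Cedarfen, Dunmere, Greywater, Elkhorn, Ironridge
Last habitat: Fernhollow with 68 animals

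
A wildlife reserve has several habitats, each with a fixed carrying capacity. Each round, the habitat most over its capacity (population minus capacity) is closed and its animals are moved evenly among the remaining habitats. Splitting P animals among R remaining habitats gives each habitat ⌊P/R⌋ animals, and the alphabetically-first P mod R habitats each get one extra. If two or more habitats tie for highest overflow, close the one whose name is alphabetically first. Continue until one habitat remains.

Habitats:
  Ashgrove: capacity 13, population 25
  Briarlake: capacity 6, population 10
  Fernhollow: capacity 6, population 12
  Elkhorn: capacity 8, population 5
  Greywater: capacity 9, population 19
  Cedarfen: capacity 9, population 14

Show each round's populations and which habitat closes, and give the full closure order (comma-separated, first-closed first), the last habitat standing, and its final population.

Closure order: Ashgrove, Greywater, Fernhollow, Cedarfen, Briarlake
Last habitat: Elkhorn with 85 animals

Round 1: Ashgrove=25 Briarlake=10 Cedarfen=14 Elkhorn=5 Fernhollow=12 Greywater=19 → close Ashgrove (overflow 12)
  25÷5 = 5 each, +1 to first 0
Round 2: Briarlake=15 Cedarfen=19 Elkhorn=10 Fernhollow=17 Greywater=24 → close Greywater (overflow 15)
  24÷4 = 6 each, +1 to first 0
Round 3: Briarlake=21 Cedarfen=25 Elkhorn=16 Fernhollow=23 → close Fernhollow (overflow 17)
  23÷3 = 7 each, +1 to first 2
Round 4: Briarlake=29 Cedarfen=33 Elkhorn=23 → close Cedarfen (overflow 24)
  33÷2 = 16 each, +1 to first 1
Round 5: Briarlake=46 Elkhorn=39 → close Briarlake (overflow 40)
  46÷1 = 46 each, +1 to first 0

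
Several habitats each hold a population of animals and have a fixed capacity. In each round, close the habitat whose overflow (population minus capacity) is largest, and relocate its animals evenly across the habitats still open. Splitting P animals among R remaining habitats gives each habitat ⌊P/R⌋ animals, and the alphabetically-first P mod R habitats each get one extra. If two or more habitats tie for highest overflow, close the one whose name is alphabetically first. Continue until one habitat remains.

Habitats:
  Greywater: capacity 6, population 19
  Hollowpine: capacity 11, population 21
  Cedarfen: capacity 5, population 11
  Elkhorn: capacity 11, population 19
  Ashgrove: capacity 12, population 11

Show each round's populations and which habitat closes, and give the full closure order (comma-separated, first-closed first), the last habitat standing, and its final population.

Closure order: Greywater, Hollowpine, Elkhorn, Cedarfen
Last habitat: Ashgrove with 81 animals

Round 1: Ashgrove=11 Cedarfen=11 Elkhorn=19 Greywater=19 Hollowpine=21 → close Greywater (overflow 13)
  19÷4 = 4 each, +1 to first 3
Round 2: Ashgrove=16 Cedarfen=16 Elkhorn=24 Hollowpine=25 → close Hollowpine (overflow 14)
  25÷3 = 8 each, +1 to first 1
Round 3: Ashgrove=25 Cedarfen=24 Elkhorn=32 → close Elkhorn (overflow 21)
  32÷2 = 16 each, +1 to first 0
Round 4: Ashgrove=41 Cedarfen=40 → close Cedarfen (overflow 35)
  40÷1 = 40 each, +1 to first 0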